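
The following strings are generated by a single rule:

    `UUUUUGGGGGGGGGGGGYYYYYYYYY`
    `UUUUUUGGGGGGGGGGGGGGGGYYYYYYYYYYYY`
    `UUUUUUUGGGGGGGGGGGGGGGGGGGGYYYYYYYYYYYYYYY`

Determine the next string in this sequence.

Term n consists of n+2 U's, followed by 4n G's, followed by 3n Y's, where the shown terms are n = 3, 4, 5.
Setting n = 6 gives 8, 24, 18 characters in each block.

UUUUUUUUGGGGGGGGGGGGGGGGGGGGGGGGYYYYYYYYYYYYYYYYYY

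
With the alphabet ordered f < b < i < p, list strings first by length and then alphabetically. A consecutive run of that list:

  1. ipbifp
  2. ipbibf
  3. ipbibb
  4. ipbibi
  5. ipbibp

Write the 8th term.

ipbiii

Continuing the enumeration 3 steps past ipbibp: ipbibp → ipbiif → ipbiib → (answer).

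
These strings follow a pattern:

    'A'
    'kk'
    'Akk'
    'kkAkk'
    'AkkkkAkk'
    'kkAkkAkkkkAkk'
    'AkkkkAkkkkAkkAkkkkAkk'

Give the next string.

Each term (from the third on) is the two preceding terms concatenated in order: term 3 = A·kk = Akk.
The next term joins kkAkkAkkkkAkk and AkkkkAkkkkAkkAkkkkAkk.

kkAkkAkkkkAkkAkkkkAkkkkAkkAkkkkAkk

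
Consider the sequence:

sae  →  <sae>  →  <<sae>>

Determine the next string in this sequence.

s(k+1) = <·s(k)·>, so each term gains < as a prefix and > as a suffix.
One more step from <<sae>> gives the answer.

<<<sae>>>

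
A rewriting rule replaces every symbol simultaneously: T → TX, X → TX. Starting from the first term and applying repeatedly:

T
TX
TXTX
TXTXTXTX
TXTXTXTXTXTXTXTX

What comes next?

Applying the rule to each of the 16 symbols of TXTXTXTXTXTXTXTX gives the pieces TX TX TX TX TX TX TX TX TX TX TX TX TX TX TX TX, which concatenate to the answer.

TXTXTXTXTXTXTXTXTXTXTXTXTXTXTXTX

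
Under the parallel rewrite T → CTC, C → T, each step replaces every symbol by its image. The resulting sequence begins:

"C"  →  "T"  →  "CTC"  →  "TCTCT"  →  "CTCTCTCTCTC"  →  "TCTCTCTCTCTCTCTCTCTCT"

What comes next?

Applying the rule to each of the 21 symbols of TCTCTCTCTCTCTCTCTCTCT gives the pieces CTC T CTC T CTC T CTC T CTC T CTC T CTC T CTC T CTC T CTC T CTC, which concatenate to the answer.

CTCTCTCTCTCTCTCTCTCTCTCTCTCTCTCTCTCTCTCTCTC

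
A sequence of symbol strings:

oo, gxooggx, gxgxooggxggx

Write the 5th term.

gxgxgxgxooggxggxggxggx

Each term wraps the previous one in gx on the left and ggx on the right.
From gxgxooggxggx, 2 further steps: gxgxooggxggx → gxgxgxooggxggxggx → (answer).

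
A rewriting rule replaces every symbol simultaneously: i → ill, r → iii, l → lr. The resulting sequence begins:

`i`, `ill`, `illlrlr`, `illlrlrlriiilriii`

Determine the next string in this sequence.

Rewriting the 17 symbols of illlrlrlriiilriii one by one yields ill lr lr lr iii lr iii lr iii ill ill ill lr iii ill ill ill; concatenated:

illlrlrlriiilriiilriiiillillilllriiiillillill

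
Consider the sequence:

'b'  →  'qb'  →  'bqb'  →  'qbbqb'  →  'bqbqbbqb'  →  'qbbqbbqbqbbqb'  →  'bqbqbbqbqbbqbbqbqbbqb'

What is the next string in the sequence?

qbbqbbqbqbbqbbqbqbbqbqbbqbbqbqbbqb

From term 3 onward, concatenate the second-to-last term with the last: b·qb = bqb, qb·bqb = qbbqb, …
The next term joins qbbqbbqbqbbqb and bqbqbbqbqbbqbbqbqbbqb.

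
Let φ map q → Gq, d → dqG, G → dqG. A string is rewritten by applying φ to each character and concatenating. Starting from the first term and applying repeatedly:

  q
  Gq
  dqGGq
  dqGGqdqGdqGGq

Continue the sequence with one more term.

Replace each of the 13 characters of dqGGqdqGdqGGq in place — dqG Gq dqG dqG Gq dqG Gq dqG dqG Gq dqG dqG Gq — and concatenate.

dqGGqdqGdqGGqdqGGqdqGdqGGqdqGdqGGq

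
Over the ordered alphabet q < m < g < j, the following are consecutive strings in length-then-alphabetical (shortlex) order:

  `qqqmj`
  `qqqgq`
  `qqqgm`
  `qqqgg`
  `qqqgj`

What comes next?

qqqjq

Treat qqqgj as a base-4 numeral over the given alphabet and add one, carrying through any trailing j's.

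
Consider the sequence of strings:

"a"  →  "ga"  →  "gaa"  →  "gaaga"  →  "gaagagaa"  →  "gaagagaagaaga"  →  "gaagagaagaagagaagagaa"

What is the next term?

This is a Fibonacci-style word recurrence s(k) = s(k−1)·s(k−2): e.g. ga·a = gaa.
Continuing: gaagagaagaagagaagagaa · gaagagaagaaga gives term 8.

gaagagaagaagagaagagaagaagagaagaaga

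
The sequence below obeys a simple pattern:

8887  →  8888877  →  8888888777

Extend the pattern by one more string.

The n-th term is 2n-1 8's then n-1 7's, where the shown terms are n = 2, 3, 4.
At n = 5 the blocks have lengths 9, 4.

8888888887777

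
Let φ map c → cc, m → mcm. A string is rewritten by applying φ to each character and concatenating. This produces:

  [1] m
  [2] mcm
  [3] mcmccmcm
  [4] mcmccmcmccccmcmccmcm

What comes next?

Rewriting the 20 symbols of mcmccmcmccccmcmccmcm one by one yields mcm cc mcm cc cc mcm cc mcm cc cc cc cc mcm cc mcm cc cc mcm cc mcm; concatenated:

mcmccmcmccccmcmccmcmccccccccmcmccmcmccccmcmccmcm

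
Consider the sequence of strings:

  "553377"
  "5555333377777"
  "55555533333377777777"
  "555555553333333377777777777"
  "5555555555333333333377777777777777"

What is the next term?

55555555555533333333333377777777777777777

The n-th term is 2n 5's then 2n 3's then 3n-1 7's (n = 1, 2, …).
For the next term, n = 6, so the run lengths are 12, 12, 17.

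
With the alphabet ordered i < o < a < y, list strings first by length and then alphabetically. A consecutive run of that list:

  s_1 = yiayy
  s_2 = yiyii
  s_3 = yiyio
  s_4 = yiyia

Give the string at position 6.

Continuing the enumeration 2 steps past yiyia: yiyia → yiyiy → (answer).

yiyoi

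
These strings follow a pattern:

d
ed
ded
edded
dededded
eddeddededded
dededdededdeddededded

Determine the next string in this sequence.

This is a Fibonacci-style word recurrence s(k) = s(k−2)·s(k−1): e.g. d·ed = ded.
Continuing: eddeddededded · dededdededdeddededded gives term 8.

eddeddededdeddededdededdeddededded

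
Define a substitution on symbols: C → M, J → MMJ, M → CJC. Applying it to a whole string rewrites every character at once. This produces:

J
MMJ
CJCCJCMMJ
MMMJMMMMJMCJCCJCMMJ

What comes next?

φ(MMMJMMMMJMCJCCJCMMJ) expands symbol-by-symbol to CJC CJC CJC MMJ CJC CJC CJC CJC MMJ CJC M MMJ M M MMJ M CJC CJC MMJ; joining the 19 pieces gives the next term.

CJCCJCCJCMMJCJCCJCCJCCJCMMJCJCMMMJMMMMJMCJCCJCMMJ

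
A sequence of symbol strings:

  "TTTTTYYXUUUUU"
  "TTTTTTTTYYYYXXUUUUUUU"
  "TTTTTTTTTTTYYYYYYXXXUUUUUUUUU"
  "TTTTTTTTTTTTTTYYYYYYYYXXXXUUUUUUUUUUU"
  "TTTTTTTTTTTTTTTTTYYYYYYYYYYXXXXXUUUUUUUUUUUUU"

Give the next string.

Term n consists of 3n+2 T's, followed by 2n Y's, followed by n X's, followed by 2n+3 U's (n = 1, 2, …).
At n = 6 the blocks have lengths 20, 12, 6, 15.

TTTTTTTTTTTTTTTTTTTTYYYYYYYYYYYYXXXXXXUUUUUUUUUUUUUUU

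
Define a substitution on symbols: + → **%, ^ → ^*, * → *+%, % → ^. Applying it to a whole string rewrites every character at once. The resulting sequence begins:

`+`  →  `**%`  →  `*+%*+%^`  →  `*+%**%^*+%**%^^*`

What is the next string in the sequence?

Rewriting the 16 symbols of *+%**%^*+%**%^^* one by one yields *+% **% ^ *+% *+% ^ ^* *+% **% ^ *+% *+% ^ ^* ^* *+%; concatenated:

*+%**%^*+%*+%^^**+%**%^*+%*+%^^*^**+%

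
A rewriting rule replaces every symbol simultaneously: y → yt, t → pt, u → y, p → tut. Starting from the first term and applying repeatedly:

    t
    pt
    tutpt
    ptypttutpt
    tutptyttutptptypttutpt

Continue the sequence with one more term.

Rewriting the 22 symbols of tutptyttutptptypttutpt one by one yields pt y pt tut pt yt pt pt y pt tut pt tut pt yt tut pt pt y pt tut pt; concatenated:

ptypttutptytptptypttutpttutptyttutptptypttutpt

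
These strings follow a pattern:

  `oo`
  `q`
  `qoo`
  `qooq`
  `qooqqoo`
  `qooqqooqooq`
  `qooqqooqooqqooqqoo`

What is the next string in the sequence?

qooqqooqooqqooqqooqooqqooqooq

Each term (from the third on) is the previous term followed by the one before it: term 3 = q·oo = qoo.
The next term joins qooqqooqooqqooqqoo and qooqqooqooq.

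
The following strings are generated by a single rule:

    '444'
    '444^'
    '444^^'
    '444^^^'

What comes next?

444^^^^

Each term is the previous one with ^ appended.
So the next term is 444^^^·^.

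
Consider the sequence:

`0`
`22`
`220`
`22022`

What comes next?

Each term (from the third on) is the previous term followed by the one before it: term 3 = 22·0 = 220.
Continuing: 22022 · 220 gives term 5.

22022220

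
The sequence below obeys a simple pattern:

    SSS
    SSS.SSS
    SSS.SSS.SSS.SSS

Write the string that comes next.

Every step duplicates the string with '.' between the halves.
So the next term is two copies of SSS.SSS.SSS.SSS with '.' between the halves.

SSS.SSS.SSS.SSS.SSS.SSS.SSS.SSS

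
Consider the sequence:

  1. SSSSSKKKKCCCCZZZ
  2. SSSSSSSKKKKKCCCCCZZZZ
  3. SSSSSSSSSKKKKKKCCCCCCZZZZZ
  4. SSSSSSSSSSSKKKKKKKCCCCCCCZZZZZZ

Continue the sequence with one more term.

SSSSSSSSSSSSSKKKKKKKKCCCCCCCCZZZZZZZ

Each string has the form S^{2n-1} K^{n+1} C^{n+1} Z^{n}, where the shown terms are n = 3, 4, 5, 6.
At n = 7 the blocks have lengths 13, 8, 8, 7.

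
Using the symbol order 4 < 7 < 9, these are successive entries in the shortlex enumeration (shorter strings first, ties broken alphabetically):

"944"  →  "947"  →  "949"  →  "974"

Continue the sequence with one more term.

977

Treat 974 as a base-3 numeral over the given alphabet and add one, carrying through any trailing 9's.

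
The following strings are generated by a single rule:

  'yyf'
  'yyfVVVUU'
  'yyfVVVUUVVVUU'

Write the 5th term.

Every step adds VVVUU to the end: s(k+1) = s(k)·VVVUU.
From yyfVVVUUVVVUU, 2 further steps: yyfVVVUUVVVUU → yyfVVVUUVVVUUVVVUU → (answer).

yyfVVVUUVVVUUVVVUUVVVUU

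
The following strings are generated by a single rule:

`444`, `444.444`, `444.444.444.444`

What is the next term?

444.444.444.444.444.444.444.444

Each string is two copies of the previous one joined by '.'.
One more doubling of 444.444.444.444 gives the answer.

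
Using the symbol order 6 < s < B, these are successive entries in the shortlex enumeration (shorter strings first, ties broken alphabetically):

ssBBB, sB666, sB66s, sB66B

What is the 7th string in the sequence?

sB6sB

Continuing the enumeration 3 steps past sB66B: sB66B → sB6s6 → sB6ss → (answer).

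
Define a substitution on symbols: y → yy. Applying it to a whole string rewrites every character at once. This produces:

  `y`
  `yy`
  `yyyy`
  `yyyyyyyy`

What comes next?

Apply φ to yyyyyyyy symbol by symbol: y→yy, y→yy, y→yy, y→yy, y→yy, y→yy, y→yy, y→yy; joined: yy yy yy yy yy yy yy yy.

yyyyyyyyyyyyyyyy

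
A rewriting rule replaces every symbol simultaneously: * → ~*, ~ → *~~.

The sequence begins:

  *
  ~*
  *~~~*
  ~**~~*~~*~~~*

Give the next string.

φ(~**~~*~~*~~~*) expands symbol-by-symbol to *~~ ~* ~* *~~ *~~ ~* *~~ *~~ ~* *~~ *~~ *~~ ~*; joining the 13 pieces gives the next term.

*~~~*~**~~*~~~**~~*~~~**~~*~~*~~~*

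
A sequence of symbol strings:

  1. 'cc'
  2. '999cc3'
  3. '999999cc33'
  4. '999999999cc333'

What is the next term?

999999999999cc3333

Each term wraps the previous one in 999 on the left and 3 on the right.
So the next term is 999·999999999cc333·3.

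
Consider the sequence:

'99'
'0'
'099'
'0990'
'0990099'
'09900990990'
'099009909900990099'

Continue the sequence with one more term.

From term 3 onward, concatenate the last term with the second-to-last: 0·99 = 099, 099·0 = 0990, …
The next term joins 099009909900990099 and 09900990990.

09900990990099009909900990990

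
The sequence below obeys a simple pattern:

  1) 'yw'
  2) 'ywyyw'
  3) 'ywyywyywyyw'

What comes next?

Every step duplicates the string with 'y' between the halves.
Doubling ywyywyywyyw with 'y' between the halves:

ywyywyywyywyywyywyywyyw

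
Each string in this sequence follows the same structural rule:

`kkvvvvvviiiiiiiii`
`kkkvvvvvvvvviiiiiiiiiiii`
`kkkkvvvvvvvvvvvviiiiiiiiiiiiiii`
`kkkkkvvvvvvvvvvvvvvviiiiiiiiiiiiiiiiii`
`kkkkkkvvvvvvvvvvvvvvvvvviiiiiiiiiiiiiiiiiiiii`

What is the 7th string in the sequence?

kkkkkkkkvvvvvvvvvvvvvvvvvvvvvvvviiiiiiiiiiiiiiiiiiiiiiiiiii

Each string has the form k^{n} v^{3n} i^{3n+3}, where the shown terms are n = 2, 3, 4, 5, 6.
For term 7, n = 8, so the run lengths are 8, 24, 27.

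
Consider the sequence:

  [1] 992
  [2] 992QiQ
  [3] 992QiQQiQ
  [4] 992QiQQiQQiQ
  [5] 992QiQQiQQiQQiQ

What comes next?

992QiQQiQQiQQiQQiQ

Every step adds QiQ to the end: s(k+1) = s(k)·QiQ.
So the next term is 992QiQQiQQiQQiQ·QiQ.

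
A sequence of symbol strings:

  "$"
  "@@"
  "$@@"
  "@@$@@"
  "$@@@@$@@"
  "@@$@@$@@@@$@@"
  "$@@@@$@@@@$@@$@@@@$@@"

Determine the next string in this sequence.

@@$@@$@@@@$@@$@@@@$@@@@$@@$@@@@$@@

Each term (from the third on) is the two preceding terms concatenated in order: term 3 = $·@@ = $@@.
Continuing: @@$@@$@@@@$@@ · $@@@@$@@@@$@@$@@@@$@@ gives term 8.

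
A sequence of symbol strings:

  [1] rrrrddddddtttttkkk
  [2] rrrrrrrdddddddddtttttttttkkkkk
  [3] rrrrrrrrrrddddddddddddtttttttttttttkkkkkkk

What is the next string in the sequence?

Term n consists of 3n+1 r's, followed by 3n+3 d's, followed by 4n+1 t's, followed by 2n+1 k's (n = 1, 2, …).
Setting n = 4 gives 13, 15, 17, 9 characters in each block.

rrrrrrrrrrrrrdddddddddddddddtttttttttttttttttkkkkkkkkk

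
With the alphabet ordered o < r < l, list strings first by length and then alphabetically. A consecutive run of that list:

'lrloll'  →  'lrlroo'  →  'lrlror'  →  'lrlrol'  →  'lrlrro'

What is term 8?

lrlrlo

Stepping forward 3 times from lrlrro: lrlrro → lrlrrr → lrlrrl, then the target.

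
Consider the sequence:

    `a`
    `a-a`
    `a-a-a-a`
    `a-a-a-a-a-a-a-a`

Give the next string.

s(k+1) = s(k)·-·s(k) — each term doubles the last with '-' between the halves.
One more doubling of a-a-a-a-a-a-a-a gives the answer.

a-a-a-a-a-a-a-a-a-a-a-a-a-a-a-a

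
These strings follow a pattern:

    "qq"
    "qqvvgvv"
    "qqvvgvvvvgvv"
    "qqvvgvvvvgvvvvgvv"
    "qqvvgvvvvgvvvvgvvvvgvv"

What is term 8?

Every step adds vvgvv to the end: s(k+1) = s(k)·vvgvv.
From qqvvgvvvvgvvvvgvvvvgvv, 3 further steps: qqvvgvvvvgvvvvgvvvvgvv → qqvvgvvvvgvvvvgvvvvgvvvvgvv → qqvvgvvvvgvvvvgvvvvgvvvvgvvvvgvv → (answer).

qqvvgvvvvgvvvvgvvvvgvvvvgvvvvgvvvvgvv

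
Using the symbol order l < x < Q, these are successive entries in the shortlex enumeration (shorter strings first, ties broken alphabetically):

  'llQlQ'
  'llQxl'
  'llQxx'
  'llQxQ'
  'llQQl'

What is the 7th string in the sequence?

Advancing 2 positions from llQQl through llQQl → llQQx reaches term 7.

llQQQ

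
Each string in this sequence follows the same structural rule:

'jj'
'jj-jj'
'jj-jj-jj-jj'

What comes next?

jj-jj-jj-jj-jj-jj-jj-jj

Each string is two copies of the previous one joined by '-'.
One more doubling of jj-jj-jj-jj gives the answer.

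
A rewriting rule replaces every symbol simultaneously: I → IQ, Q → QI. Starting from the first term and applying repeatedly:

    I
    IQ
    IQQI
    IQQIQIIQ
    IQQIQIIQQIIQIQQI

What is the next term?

Applying the rule to each of the 16 symbols of IQQIQIIQQIIQIQQI gives the pieces IQ QI QI IQ QI IQ IQ QI QI IQ IQ QI IQ QI QI IQ, which concatenate to the answer.

IQQIQIIQQIIQIQQIQIIQIQQIIQQIQIIQ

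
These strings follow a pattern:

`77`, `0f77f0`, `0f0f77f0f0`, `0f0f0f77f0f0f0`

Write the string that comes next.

Each term wraps the previous one in 0f on the left and f0 on the right.
Applying this once more to 0f0f0f77f0f0f0:

0f0f0f0f77f0f0f0f0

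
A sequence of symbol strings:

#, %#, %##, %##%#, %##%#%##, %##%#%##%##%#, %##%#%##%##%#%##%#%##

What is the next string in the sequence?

%##%#%##%##%#%##%#%##%##%#%##%##%#

This is a Fibonacci-style word recurrence s(k) = s(k−1)·s(k−2): e.g. %#·# = %##.
So term 8 is %##%#%##%##%#%##%#%##·%##%#%##%##%#.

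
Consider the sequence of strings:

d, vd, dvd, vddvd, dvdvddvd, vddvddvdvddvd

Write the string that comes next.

dvdvddvdvddvddvdvddvd

This is a Fibonacci-style word recurrence s(k) = s(k−2)·s(k−1): e.g. d·vd = dvd.
The next term joins dvdvddvd and vddvddvdvddvd.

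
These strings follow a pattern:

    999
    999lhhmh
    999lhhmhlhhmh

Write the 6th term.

999lhhmhlhhmhlhhmhlhhmhlhhmh

Each term is the previous one with lhhmh appended.
From 999lhhmhlhhmh, 3 further steps: 999lhhmhlhhmh → 999lhhmhlhhmhlhhmh → 999lhhmhlhhmhlhhmhlhhmh → (answer).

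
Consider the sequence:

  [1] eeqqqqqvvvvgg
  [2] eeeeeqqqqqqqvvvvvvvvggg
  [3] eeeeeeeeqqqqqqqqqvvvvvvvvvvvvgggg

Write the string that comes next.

The n-th term is 3n-1 e's then 2n+3 q's then 4n v's then n+1 g's (n = 1, 2, …).
Setting n = 4 gives 11, 11, 16, 5 characters in each block.

eeeeeeeeeeeqqqqqqqqqqqvvvvvvvvvvvvvvvvggggg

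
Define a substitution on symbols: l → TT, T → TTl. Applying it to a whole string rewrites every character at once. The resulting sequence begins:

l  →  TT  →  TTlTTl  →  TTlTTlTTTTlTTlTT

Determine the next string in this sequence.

TTlTTlTTTTlTTlTTTTlTTlTTlTTlTTTTlTTlTTTTlTTl

Replace each of the 16 characters of TTlTTlTTTTlTTlTT in place — TTl TTl TT TTl TTl TT TTl TTl TTl TTl TT TTl TTl TT TTl TTl — and concatenate.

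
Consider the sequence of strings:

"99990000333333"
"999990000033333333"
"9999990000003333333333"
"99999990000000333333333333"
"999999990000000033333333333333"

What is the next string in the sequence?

9999999990000000003333333333333333

Reading off run lengths: 9 runs 4, 5, 6, 7, 8; 0 runs 4, 5, 6, 7, 8; 3 runs 6, 8, 10, 12, 14 — each is linear in n, where the shown terms are n = 3, 4, 5, 6, 7.
At n = 8 the blocks have lengths 9, 9, 16.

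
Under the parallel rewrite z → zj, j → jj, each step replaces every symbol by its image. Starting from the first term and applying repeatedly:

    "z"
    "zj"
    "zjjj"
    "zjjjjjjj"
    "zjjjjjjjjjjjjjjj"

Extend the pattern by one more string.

φ(zjjjjjjjjjjjjjjj) expands symbol-by-symbol to zj jj jj jj jj jj jj jj jj jj jj jj jj jj jj jj; joining the 16 pieces gives the next term.

zjjjjjjjjjjjjjjjjjjjjjjjjjjjjjjj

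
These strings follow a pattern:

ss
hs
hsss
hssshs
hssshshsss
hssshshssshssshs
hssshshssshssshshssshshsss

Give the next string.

From term 3 onward, concatenate the last term with the second-to-last: hs·ss = hsss, hsss·hs = hssshs, …
The next term joins hssshshssshssshshssshshsss and hssshshssshssshs.

hssshshssshssshshssshshssshssshshssshssshs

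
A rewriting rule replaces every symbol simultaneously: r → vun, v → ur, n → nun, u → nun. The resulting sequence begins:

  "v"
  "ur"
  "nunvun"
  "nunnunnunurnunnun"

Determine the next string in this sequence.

Replace each of the 17 characters of nunnunnunurnunnun in place — nun nun nun nun nun nun nun nun nun nun vun nun nun nun nun nun nun — and concatenate.

nunnunnunnunnunnunnunnunnunnunvunnunnunnunnunnunnun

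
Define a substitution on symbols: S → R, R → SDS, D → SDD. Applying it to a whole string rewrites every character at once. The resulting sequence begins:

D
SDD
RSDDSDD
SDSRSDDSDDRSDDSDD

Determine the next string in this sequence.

RSDDRSDSRSDDSDDRSDDSDDSDSRSDDSDDRSDDSDD

φ(SDSRSDDSDDRSDDSDD) expands symbol-by-symbol to R SDD R SDS R SDD SDD R SDD SDD SDS R SDD SDD R SDD SDD; joining the 17 pieces gives the next term.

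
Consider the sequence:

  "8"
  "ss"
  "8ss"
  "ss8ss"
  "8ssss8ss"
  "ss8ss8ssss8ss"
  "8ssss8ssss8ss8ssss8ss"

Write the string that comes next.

From term 3 onward, concatenate the second-to-last term with the last: 8·ss = 8ss, ss·8ss = ss8ss, …
Continuing: ss8ss8ssss8ss · 8ssss8ssss8ss8ssss8ss gives term 8.

ss8ss8ssss8ss8ssss8ssss8ss8ssss8ss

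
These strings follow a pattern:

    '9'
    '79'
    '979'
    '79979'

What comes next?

This is a Fibonacci-style word recurrence s(k) = s(k−2)·s(k−1): e.g. 9·79 = 979.
The next term joins 979 and 79979.

97979979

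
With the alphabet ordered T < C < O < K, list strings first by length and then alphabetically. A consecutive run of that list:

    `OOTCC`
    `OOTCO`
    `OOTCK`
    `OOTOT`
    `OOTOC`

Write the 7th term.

Advancing 2 positions from OOTOC through OOTOC → OOTOO reaches term 7.

OOTOK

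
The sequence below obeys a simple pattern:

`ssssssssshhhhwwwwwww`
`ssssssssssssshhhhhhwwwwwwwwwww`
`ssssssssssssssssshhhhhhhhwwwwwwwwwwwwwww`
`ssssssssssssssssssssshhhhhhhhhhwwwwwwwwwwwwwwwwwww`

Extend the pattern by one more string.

ssssssssssssssssssssssssshhhhhhhhhhhhwwwwwwwwwwwwwwwwwwwwwww

Each string has the form s^{4n+1} h^{2n} w^{4n-1}, where the shown terms are n = 2, 3, 4, 5.
For the next term, n = 6, so the run lengths are 25, 12, 23.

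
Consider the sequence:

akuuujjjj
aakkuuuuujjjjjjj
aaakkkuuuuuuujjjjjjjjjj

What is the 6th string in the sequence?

Term n consists of n a's, followed by n k's, followed by 2n+1 u's, followed by 3n+1 j's (n = 1, 2, …).
For term 6, n = 6, so the run lengths are 6, 6, 13, 19.

aaaaaakkkkkkuuuuuuuuuuuuujjjjjjjjjjjjjjjjjjj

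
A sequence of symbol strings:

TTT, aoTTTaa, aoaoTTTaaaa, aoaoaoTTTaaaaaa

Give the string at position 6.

aoaoaoaoaoTTTaaaaaaaaaa

Each term wraps the previous one in ao on the left and aa on the right.
From aoaoaoTTTaaaaaa, 2 further steps: aoaoaoTTTaaaaaa → aoaoaoaoTTTaaaaaaaa → (answer).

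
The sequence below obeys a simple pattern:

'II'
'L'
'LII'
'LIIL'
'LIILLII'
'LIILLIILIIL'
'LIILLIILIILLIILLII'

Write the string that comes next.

LIILLIILIILLIILLIILIILLIILIIL

Each term (from the third on) is the previous term followed by the one before it: term 3 = L·II = LII.
So term 8 is LIILLIILIILLIILLII·LIILLIILIIL.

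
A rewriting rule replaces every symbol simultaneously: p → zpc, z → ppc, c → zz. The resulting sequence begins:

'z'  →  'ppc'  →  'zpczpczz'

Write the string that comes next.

ppczpczzppczpczzppcppc

Rewriting each symbol of zpczpczz: z→ppc, p→zpc, c→zz, z→ppc, p→zpc, c→zz, z→ppc, z→ppc, which concatenates to ppc zpc zz ppc zpc zz ppc ppc.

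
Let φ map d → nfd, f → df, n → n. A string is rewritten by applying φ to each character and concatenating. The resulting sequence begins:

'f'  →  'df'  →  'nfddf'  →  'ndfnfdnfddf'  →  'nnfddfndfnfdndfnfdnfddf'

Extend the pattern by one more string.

nndfnfdnfddfnnfddfndfnfdnnfddfndfnfdndfnfdnfddf

φ(nnfddfndfnfdndfnfdnfddf) expands symbol-by-symbol to n n df nfd nfd df n nfd df n df nfd n nfd df n df nfd n df nfd nfd df; joining the 23 pieces gives the next term.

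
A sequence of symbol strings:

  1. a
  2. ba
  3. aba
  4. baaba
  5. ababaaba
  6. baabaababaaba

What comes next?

This is a Fibonacci-style word recurrence s(k) = s(k−2)·s(k−1): e.g. a·ba = aba.
The next term joins ababaaba and baabaababaaba.

ababaababaabaababaaba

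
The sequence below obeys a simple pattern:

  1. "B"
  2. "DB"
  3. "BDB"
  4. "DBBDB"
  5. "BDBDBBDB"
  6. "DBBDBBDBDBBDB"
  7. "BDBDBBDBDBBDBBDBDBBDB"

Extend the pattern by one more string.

This is a Fibonacci-style word recurrence s(k) = s(k−2)·s(k−1): e.g. B·DB = BDB.
The next term joins DBBDBBDBDBBDB and BDBDBBDBDBBDBBDBDBBDB.

DBBDBBDBDBBDBBDBDBBDBDBBDBBDBDBBDB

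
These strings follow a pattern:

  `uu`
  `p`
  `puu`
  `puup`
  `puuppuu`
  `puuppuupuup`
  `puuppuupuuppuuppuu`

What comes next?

This is a Fibonacci-style word recurrence s(k) = s(k−1)·s(k−2): e.g. p·uu = puu.
So term 8 is puuppuupuuppuuppuu·puuppuupuup.

puuppuupuuppuuppuupuuppuupuup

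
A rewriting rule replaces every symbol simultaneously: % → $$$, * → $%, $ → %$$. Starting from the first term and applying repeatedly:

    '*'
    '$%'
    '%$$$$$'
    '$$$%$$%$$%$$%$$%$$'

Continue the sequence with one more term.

%$$%$$%$$$$$%$$%$$$$$%$$%$$$$$%$$%$$$$$%$$%$$$$$%$$%$$

Replace each of the 18 characters of $$$%$$%$$%$$%$$%$$ in place — %$$ %$$ %$$ $$$ %$$ %$$ $$$ %$$ %$$ $$$ %$$ %$$ $$$ %$$ %$$ $$$ %$$ %$$ — and concatenate.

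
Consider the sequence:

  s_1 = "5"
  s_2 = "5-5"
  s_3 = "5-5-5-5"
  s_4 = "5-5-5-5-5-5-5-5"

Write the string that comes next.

5-5-5-5-5-5-5-5-5-5-5-5-5-5-5-5

Every step duplicates the string with '-' between the halves.
So the next term is two copies of 5-5-5-5-5-5-5-5 with '-' between the halves.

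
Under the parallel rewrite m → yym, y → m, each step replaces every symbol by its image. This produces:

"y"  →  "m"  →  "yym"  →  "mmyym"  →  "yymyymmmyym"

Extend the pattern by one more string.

mmyymmmyymyymyymmmyym

Rewriting each symbol of yymyymmmyym: y→m, y→m, m→yym, y→m, y→m, m→yym, m→yym, m→yym, y→m, y→m, m→yym, which concatenates to m m yym m m yym yym yym m m yym.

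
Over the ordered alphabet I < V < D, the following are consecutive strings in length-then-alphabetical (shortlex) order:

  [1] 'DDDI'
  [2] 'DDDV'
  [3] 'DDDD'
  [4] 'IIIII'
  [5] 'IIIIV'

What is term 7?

Advancing 2 positions from IIIIV through IIIIV → IIIID reaches term 7.

IIIVI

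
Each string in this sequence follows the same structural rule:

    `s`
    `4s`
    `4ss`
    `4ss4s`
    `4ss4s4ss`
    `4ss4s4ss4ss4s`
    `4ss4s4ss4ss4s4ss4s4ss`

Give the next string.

4ss4s4ss4ss4s4ss4s4ss4ss4s4ss4ss4s

This is a Fibonacci-style word recurrence s(k) = s(k−1)·s(k−2): e.g. 4s·s = 4ss.
So term 8 is 4ss4s4ss4ss4s4ss4s4ss·4ss4s4ss4ss4s.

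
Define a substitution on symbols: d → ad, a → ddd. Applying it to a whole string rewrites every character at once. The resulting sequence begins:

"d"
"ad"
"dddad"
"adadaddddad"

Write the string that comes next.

dddaddddaddddadadadaddddad

Apply φ to adadaddddad symbol by symbol: a→ddd, d→ad, a→ddd, d→ad, a→ddd, d→ad, d→ad, d→ad, d→ad, a→ddd, d→ad; joined: ddd ad ddd ad ddd ad ad ad ad ddd ad.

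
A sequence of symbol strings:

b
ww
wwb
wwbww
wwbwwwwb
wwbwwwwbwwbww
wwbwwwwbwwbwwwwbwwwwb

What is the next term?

From term 3 onward, concatenate the last term with the second-to-last: ww·b = wwb, wwb·ww = wwbww, …
Continuing: wwbwwwwbwwbwwwwbwwwwb · wwbwwwwbwwbww gives term 8.

wwbwwwwbwwbwwwwbwwwwbwwbwwwwbwwbww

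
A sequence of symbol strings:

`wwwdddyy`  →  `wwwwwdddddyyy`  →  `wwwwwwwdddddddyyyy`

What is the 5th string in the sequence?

wwwwwwwwwwwdddddddddddyyyyyy

The n-th term is 2n+1 w's then 2n+1 d's then n+1 y's (n = 1, 2, …).
Setting n = 5 gives 11, 11, 6 characters in each block.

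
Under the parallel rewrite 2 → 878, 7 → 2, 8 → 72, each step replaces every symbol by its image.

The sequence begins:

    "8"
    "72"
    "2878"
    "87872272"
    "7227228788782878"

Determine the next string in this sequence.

28788782878878722727227287872272

Replace each of the 16 characters of 7227228788782878 in place — 2 878 878 2 878 878 72 2 72 72 2 72 878 72 2 72 — and concatenate.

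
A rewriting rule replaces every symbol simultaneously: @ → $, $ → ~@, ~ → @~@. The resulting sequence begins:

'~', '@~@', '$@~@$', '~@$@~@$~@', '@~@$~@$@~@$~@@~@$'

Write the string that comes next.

Rewriting the 17 symbols of @~@$~@$@~@$~@@~@$ one by one yields $ @~@ $ ~@ @~@ $ ~@ $ @~@ $ ~@ @~@ $ $ @~@ $ ~@; concatenated:

$@~@$~@@~@$~@$@~@$~@@~@$$@~@$~@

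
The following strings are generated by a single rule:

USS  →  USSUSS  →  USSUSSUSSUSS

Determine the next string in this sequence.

Every step duplicates the string.
One more doubling of USSUSSUSSUSS gives the answer.

USSUSSUSSUSSUSSUSSUSSUSS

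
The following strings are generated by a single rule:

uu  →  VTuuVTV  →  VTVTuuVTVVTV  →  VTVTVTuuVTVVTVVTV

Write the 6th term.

VTVTVTVTVTuuVTVVTVVTVVTVVTV

Each term wraps the previous one in VT on the left and VTV on the right.
From VTVTVTuuVTVVTVVTV, 2 further steps: VTVTVTuuVTVVTVVTV → VTVTVTVTuuVTVVTVVTVVTV → (answer).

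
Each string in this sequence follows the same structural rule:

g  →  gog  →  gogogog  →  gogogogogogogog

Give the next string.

s(k+1) = s(k)·o·s(k) — each term doubles the last with 'o' between the halves.
So the next term is two copies of gogogogogogogog with 'o' between the halves.

gogogogogogogogogogogogogogogog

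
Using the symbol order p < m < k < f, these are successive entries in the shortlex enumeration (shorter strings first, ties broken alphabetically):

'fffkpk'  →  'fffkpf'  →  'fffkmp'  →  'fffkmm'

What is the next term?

fffkmk

The successor of fffkmm increments the rightmost position that isn't already f and resets every position after it to p.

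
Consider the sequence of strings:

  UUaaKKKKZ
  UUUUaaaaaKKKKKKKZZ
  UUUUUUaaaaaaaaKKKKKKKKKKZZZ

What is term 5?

UUUUUUUUUUaaaaaaaaaaaaaaKKKKKKKKKKKKKKKKZZZZZ

Each string has the form U^{2n} a^{3n-1} K^{3n+1} Z^{n} (n = 1, 2, …).
Setting n = 5 gives 10, 14, 16, 5 characters in each block.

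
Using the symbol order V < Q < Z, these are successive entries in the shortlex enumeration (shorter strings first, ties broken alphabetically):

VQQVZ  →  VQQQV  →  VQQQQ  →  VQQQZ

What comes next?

VQQZV

Treat VQQQZ as a base-3 numeral over the given alphabet and add one, carrying through any trailing Z's.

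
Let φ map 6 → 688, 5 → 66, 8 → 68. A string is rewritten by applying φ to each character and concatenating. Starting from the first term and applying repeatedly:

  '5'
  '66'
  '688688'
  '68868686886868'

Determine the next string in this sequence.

6886868688686886868868686886868868

Replace each of the 14 characters of 68868686886868 in place — 688 68 68 688 68 688 68 688 68 68 688 68 688 68 — and concatenate.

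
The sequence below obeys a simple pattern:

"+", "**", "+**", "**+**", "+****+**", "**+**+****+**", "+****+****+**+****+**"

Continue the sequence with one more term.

**+**+****+**+****+****+**+****+**

This is a Fibonacci-style word recurrence s(k) = s(k−2)·s(k−1): e.g. +·** = +**.
So term 8 is **+**+****+**·+****+****+**+****+**.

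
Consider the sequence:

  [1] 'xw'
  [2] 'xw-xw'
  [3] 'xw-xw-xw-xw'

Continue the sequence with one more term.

xw-xw-xw-xw-xw-xw-xw-xw

s(k+1) = s(k)·-·s(k) — each term doubles the last with '-' between the halves.
One more doubling of xw-xw-xw-xw gives the answer.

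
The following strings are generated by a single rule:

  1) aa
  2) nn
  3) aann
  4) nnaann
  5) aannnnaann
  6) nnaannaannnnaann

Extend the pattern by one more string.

From term 3 onward, concatenate the second-to-last term with the last: aa·nn = aann, nn·aann = nnaann, …
The next term joins aannnnaann and nnaannaannnnaann.

aannnnaannnnaannaannnnaann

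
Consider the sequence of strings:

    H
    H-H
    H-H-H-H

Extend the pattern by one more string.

s(k+1) = s(k)·-·s(k) — each term doubles the last with '-' between the halves.
Doubling H-H-H-H with '-' between the halves:

H-H-H-H-H-H-H-H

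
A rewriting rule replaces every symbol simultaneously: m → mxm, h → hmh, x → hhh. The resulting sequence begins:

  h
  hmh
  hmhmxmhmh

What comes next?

hmhmxmhmhmxmhhhmxmhmhmxmhmh

Expanding hmhmxmhmh: h→hmh, m→mxm, h→hmh, m→mxm, x→hhh, m→mxm, h→hmh, m→mxm, h→hmh. Concatenated: hmh mxm hmh mxm hhh mxm hmh mxm hmh.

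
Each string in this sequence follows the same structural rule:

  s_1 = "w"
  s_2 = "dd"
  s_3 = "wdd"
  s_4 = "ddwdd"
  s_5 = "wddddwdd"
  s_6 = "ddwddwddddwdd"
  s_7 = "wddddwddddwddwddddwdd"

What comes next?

ddwddwddddwddwddddwddddwddwddddwdd

From term 3 onward, concatenate the second-to-last term with the last: w·dd = wdd, dd·wdd = ddwdd, …
So term 8 is ddwddwddddwdd·wddddwddddwddwddddwdd.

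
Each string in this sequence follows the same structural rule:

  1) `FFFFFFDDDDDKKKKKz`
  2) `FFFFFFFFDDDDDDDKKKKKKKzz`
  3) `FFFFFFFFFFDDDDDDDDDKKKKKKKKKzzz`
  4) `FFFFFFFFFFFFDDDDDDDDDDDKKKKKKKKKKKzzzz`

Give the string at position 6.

The n-th term is 2n+2 F's then 2n+1 D's then 2n+1 K's then n-1 z's, where the shown terms are n = 2, 3, 4, 5.
At n = 7 the blocks have lengths 16, 15, 15, 6.

FFFFFFFFFFFFFFFFDDDDDDDDDDDDDDDKKKKKKKKKKKKKKKzzzzzz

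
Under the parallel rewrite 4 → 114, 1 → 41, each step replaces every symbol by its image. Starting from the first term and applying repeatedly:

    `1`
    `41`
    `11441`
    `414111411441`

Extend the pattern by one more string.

Rewriting each symbol of 414111411441: 4→114, 1→41, 4→114, 1→41, 1→41, 1→41, 4→114, 1→41, 1→41, 4→114, 4→114, 1→41, which concatenates to 114 41 114 41 41 41 114 41 41 114 114 41.

11441114414141114414111411441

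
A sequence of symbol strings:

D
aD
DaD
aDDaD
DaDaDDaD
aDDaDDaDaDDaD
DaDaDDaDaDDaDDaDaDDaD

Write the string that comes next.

aDDaDDaDaDDaDDaDaDDaDaDDaDDaDaDDaD

This is a Fibonacci-style word recurrence s(k) = s(k−2)·s(k−1): e.g. D·aD = DaD.
Continuing: aDDaDDaDaDDaD · DaDaDDaDaDDaDDaDaDDaD gives term 8.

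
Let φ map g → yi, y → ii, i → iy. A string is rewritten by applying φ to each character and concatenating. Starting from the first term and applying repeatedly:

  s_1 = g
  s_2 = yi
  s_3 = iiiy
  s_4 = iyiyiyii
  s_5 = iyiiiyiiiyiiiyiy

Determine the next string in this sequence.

Rewriting the 16 symbols of iyiiiyiiiyiiiyiy one by one yields iy ii iy iy iy ii iy iy iy ii iy iy iy ii iy ii; concatenated:

iyiiiyiyiyiiiyiyiyiiiyiyiyiiiyii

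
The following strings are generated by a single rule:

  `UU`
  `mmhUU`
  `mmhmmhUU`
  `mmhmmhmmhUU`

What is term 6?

The strings grow by a fixed prefix mmh each time.
From mmhmmhmmhUU, 2 further steps: mmhmmhmmhUU → mmhmmhmmhmmhUU → (answer).

mmhmmhmmhmmhmmhUU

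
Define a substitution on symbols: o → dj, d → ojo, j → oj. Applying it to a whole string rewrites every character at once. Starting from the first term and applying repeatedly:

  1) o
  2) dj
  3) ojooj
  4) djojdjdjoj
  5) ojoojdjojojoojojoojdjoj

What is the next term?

Replace each of the 23 characters of ojoojdjojojoojojoojdjoj in place — dj oj dj dj oj ojo oj dj oj dj oj dj dj oj dj oj dj dj oj ojo oj dj oj — and concatenate.

djojdjdjojojoojdjojdjojdjdjojdjojdjdjojojoojdjoj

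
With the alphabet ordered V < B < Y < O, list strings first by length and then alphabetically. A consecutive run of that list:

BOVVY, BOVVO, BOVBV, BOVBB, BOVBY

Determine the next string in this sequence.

BOVBO

Treat BOVBY as a base-4 numeral over the given alphabet and add one, carrying through any trailing O's.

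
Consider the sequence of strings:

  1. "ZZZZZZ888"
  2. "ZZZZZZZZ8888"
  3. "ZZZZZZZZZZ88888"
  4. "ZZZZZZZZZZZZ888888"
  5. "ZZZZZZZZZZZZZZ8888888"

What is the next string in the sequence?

Each string has the form Z^{2n} 8^{n}, where the shown terms are n = 3, 4, 5, 6, 7.
At n = 8 the blocks have lengths 16, 8.

ZZZZZZZZZZZZZZZZ88888888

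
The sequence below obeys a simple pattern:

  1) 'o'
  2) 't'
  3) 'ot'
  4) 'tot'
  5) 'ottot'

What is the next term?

totottot

Each term (from the third on) is the two preceding terms concatenated in order: term 3 = o·t = ot.
The next term joins tot and ottot.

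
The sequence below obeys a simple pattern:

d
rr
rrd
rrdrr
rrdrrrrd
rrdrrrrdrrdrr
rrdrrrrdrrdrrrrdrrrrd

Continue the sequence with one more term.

Each term (from the third on) is the previous term followed by the one before it: term 3 = rr·d = rrd.
So term 8 is rrdrrrrdrrdrrrrdrrrrd·rrdrrrrdrrdrr.

rrdrrrrdrrdrrrrdrrrrdrrdrrrrdrrdrr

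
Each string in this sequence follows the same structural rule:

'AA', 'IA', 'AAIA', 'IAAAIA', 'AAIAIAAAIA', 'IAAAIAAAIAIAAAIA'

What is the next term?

AAIAIAAAIAIAAAIAAAIAIAAAIA

From term 3 onward, concatenate the second-to-last term with the last: AA·IA = AAIA, IA·AAIA = IAAAIA, …
The next term joins AAIAIAAAIA and IAAAIAAAIAIAAAIA.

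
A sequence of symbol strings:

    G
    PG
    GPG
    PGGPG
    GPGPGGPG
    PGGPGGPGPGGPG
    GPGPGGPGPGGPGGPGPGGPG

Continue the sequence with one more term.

This is a Fibonacci-style word recurrence s(k) = s(k−2)·s(k−1): e.g. G·PG = GPG.
Continuing: PGGPGGPGPGGPG · GPGPGGPGPGGPGGPGPGGPG gives term 8.

PGGPGGPGPGGPGGPGPGGPGPGGPGGPGPGGPG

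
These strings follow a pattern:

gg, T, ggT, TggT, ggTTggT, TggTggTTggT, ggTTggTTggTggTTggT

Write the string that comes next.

TggTggTTggTggTTggTTggTggTTggT

Each term (from the third on) is the two preceding terms concatenated in order: term 3 = gg·T = ggT.
The next term joins TggTggTTggT and ggTTggTTggTggTTggT.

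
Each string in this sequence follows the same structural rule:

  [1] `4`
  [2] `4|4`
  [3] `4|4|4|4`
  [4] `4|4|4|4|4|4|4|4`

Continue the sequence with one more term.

4|4|4|4|4|4|4|4|4|4|4|4|4|4|4|4

Each string is two copies of the previous one joined by '|'.
So the next term is two copies of 4|4|4|4|4|4|4|4 with '|' between the halves.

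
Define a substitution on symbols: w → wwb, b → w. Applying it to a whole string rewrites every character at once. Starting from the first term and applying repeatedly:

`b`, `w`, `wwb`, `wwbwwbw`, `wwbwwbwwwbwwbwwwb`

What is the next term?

wwbwwbwwwbwwbwwwbwwbwwbwwwbwwbwwwbwwbwwbw

φ(wwbwwbwwwbwwbwwwb) expands symbol-by-symbol to wwb wwb w wwb wwb w wwb wwb wwb w wwb wwb w wwb wwb wwb w; joining the 17 pieces gives the next term.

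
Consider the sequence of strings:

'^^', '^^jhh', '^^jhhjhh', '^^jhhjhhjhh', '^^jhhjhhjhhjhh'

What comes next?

^^jhhjhhjhhjhhjhh

Every step adds jhh to the end: s(k+1) = s(k)·jhh.
One more step from ^^jhhjhhjhhjhh gives the answer.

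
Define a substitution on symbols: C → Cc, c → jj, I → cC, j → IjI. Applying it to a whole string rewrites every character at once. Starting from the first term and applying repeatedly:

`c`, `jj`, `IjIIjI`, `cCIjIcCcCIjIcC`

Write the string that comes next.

Rewriting the 14 symbols of cCIjIcCcCIjIcC one by one yields jj Cc cC IjI cC jj Cc jj Cc cC IjI cC jj Cc; concatenated:

jjCccCIjIcCjjCcjjCccCIjIcCjjCc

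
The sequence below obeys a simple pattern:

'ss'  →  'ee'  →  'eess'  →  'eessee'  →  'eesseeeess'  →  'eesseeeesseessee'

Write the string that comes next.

eesseeeesseesseeeesseeeess

This is a Fibonacci-style word recurrence s(k) = s(k−1)·s(k−2): e.g. ee·ss = eess.
So term 7 is eesseeeesseessee·eesseeeess.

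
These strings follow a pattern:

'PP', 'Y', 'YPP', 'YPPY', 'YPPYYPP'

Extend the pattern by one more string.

From term 3 onward, concatenate the last term with the second-to-last: Y·PP = YPP, YPP·Y = YPPY, …
The next term joins YPPYYPP and YPPY.

YPPYYPPYPPY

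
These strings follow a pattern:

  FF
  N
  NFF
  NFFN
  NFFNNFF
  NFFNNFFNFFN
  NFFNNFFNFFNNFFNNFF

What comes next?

This is a Fibonacci-style word recurrence s(k) = s(k−1)·s(k−2): e.g. N·FF = NFF.
The next term joins NFFNNFFNFFNNFFNNFF and NFFNNFFNFFN.

NFFNNFFNFFNNFFNNFFNFFNNFFNFFN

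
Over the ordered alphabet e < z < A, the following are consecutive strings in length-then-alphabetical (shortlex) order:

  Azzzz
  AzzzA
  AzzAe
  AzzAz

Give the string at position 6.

Stepping forward 2 times from AzzAz: AzzAz → AzzAA, then the target.

AzAee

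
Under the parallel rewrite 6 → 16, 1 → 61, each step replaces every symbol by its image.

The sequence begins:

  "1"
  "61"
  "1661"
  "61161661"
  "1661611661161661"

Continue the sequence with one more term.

61161661166161161661611661161661

φ(1661611661161661) expands symbol-by-symbol to 61 16 16 61 16 61 61 16 16 61 61 16 61 16 16 61; joining the 16 pieces gives the next term.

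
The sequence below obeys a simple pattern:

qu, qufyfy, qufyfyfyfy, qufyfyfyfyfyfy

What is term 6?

Every step adds fyfy to the end: s(k+1) = s(k)·fyfy.
From qufyfyfyfyfyfy, 2 further steps: qufyfyfyfyfyfy → qufyfyfyfyfyfyfyfy → (answer).

qufyfyfyfyfyfyfyfyfyfy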